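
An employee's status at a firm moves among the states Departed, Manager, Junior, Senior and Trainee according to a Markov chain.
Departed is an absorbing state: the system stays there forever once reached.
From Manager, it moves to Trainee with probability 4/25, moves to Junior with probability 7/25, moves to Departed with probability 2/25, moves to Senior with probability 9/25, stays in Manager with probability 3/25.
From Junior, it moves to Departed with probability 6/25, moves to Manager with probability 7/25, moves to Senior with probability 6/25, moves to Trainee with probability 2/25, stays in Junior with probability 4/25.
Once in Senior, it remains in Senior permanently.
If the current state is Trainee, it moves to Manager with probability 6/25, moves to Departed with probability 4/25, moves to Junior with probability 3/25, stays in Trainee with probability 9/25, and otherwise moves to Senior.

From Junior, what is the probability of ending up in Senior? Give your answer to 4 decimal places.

0.5686

Let h(s) be the probability of absorption at Senior starting from transient state s. Then h(Senior) = 1 and h(Departed) = 0. By first-step analysis:
h(Manager) = 0.08·0 + 0.12·h(Manager) + 0.28·h(Junior) + 0.36·1 + 0.16·h(Trainee)
h(Junior) = 0.24·0 + 0.28·h(Manager) + 0.16·h(Junior) + 0.24·1 + 0.08·h(Trainee)
h(Trainee) = 0.16·0 + 0.24·h(Manager) + 0.12·h(Junior) + 0.12·1 + 0.36·h(Trainee)
Solving: h(Manager) = 0.6906, h(Junior) = 0.5686, h(Trainee) = 0.5531.
Starting from Junior, the probability is 0.5686.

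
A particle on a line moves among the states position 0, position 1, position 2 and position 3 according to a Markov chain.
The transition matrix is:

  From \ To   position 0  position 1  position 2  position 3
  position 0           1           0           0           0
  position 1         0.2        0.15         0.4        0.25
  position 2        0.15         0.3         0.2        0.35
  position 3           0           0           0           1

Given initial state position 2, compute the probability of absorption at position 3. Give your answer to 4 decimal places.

0.6652

Let h(s) be the probability of absorption at position 3 starting from transient state s. Then h(position 3) = 1 and h(position 0) = 0. By first-step analysis:
h(position 1) = 0.2·0 + 0.15·h(position 1) + 0.4·h(position 2) + 0.25·1
h(position 2) = 0.15·0 + 0.3·h(position 1) + 0.2·h(position 2) + 0.35·1
Solving: h(position 1) = 0.6071, h(position 2) = 0.6652.
Starting from position 2, the probability is 0.6652.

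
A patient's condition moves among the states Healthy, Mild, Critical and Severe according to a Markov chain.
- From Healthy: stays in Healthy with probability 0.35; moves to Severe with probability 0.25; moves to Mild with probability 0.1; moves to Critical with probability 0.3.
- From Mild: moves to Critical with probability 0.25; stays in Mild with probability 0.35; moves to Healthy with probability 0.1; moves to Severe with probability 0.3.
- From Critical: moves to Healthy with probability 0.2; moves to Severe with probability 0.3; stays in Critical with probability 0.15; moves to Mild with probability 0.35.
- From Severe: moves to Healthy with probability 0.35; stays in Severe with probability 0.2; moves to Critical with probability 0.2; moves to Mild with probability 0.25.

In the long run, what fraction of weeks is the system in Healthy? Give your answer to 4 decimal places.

0.2507

Let the stationary distribution be π with π = πP and π_1 + π_2 + π_3 + π_4 = 1.
π_1 = 0.35·π_1 + 0.1·π_2 + 0.2·π_3 + 0.35·π_4
π_2 = 0.1·π_1 + 0.35·π_2 + 0.35·π_3 + 0.25·π_4
π_3 = 0.3·π_1 + 0.25·π_2 + 0.15·π_3 + 0.2·π_4
Solving with the normalization constraint gives π = (0.2507, 0.2612, 0.2268, 0.2613).
So the stationary probability of Healthy is 0.2507.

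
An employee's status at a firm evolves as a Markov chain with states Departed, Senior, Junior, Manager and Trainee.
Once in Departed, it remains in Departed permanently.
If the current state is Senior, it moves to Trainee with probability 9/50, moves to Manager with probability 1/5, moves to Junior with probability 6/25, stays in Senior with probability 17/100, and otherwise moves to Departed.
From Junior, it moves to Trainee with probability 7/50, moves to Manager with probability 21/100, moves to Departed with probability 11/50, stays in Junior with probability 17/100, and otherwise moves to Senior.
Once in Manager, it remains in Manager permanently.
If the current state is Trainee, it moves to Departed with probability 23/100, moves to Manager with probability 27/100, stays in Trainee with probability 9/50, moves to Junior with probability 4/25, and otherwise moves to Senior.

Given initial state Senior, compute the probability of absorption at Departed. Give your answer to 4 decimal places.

0.5017

Let h(s) be the probability of absorption at Departed starting from transient state s. Then h(Departed) = 1 and h(Manager) = 0. By first-step analysis:
h(Senior) = 0.21·1 + 0.17·h(Senior) + 0.24·h(Junior) + 0.2·0 + 0.18·h(Trainee)
h(Junior) = 0.22·1 + 0.26·h(Senior) + 0.17·h(Junior) + 0.21·0 + 0.14·h(Trainee)
h(Trainee) = 0.23·1 + 0.16·h(Senior) + 0.16·h(Junior) + 0.27·0 + 0.18·h(Trainee)
Solving: h(Senior) = 0.5017, h(Junior) = 0.5026, h(Trainee) = 0.4764.
Starting from Senior, the probability is 0.5017.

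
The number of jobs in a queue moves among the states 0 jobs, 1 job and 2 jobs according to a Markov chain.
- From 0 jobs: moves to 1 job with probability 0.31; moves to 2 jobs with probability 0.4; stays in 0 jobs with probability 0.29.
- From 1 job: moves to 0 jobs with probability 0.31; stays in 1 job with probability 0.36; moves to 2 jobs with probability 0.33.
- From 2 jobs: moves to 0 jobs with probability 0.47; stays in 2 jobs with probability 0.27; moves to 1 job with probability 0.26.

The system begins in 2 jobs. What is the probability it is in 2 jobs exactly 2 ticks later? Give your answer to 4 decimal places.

0.3467

Sum over the intermediate state after 1 tick:
P = P(2 jobs→0 jobs)·P(0 jobs→2 jobs) + P(2 jobs→1 job)·P(1 job→2 jobs) + P(2 jobs→2 jobs)·P(2 jobs→2 jobs)
  = 0.47×0.4 + 0.26×0.33 + 0.27×0.27
  = 0.1880 + 0.0858 + 0.0729 = 0.3467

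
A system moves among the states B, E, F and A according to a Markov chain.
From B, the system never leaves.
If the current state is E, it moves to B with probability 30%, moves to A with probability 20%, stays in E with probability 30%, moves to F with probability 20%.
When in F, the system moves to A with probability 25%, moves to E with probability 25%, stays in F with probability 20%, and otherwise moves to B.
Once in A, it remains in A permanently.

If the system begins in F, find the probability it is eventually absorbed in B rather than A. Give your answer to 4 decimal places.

0.5588

Let h(s) be the probability of absorption at B starting from transient state s. Then h(B) = 1 and h(A) = 0. By first-step analysis:
h(E) = 0.3·1 + 0.3·h(E) + 0.2·h(F) + 0.2·0
h(F) = 0.3·1 + 0.25·h(E) + 0.2·h(F) + 0.25·0
Solving: h(E) = 0.5882, h(F) = 0.5588.
Starting from F, the probability is 0.5588.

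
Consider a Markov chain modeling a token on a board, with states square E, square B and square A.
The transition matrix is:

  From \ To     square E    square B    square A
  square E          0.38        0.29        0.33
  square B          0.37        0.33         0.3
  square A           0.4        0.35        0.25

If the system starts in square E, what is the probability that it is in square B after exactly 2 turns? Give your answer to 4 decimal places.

0.3214

Sum over the intermediate state after 1 turn:
P = P(square E→square E)·P(square E→square B) + P(square E→square B)·P(square B→square B) + P(square E→square A)·P(square A→square B)
  = 0.38×0.29 + 0.29×0.33 + 0.33×0.35
  = 0.1102 + 0.0957 + 0.1155 = 0.3214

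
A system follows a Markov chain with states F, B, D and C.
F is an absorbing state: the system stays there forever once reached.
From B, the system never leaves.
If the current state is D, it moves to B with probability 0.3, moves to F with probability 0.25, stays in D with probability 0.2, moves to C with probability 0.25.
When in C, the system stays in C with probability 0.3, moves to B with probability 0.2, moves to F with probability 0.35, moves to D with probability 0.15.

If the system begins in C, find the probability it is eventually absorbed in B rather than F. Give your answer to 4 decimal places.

Let h(s) be the probability of absorption at B starting from transient state s. Then h(B) = 1 and h(F) = 0. By first-step analysis:
h(D) = 0.25·0 + 0.3·1 + 0.2·h(D) + 0.25·h(C)
h(C) = 0.35·0 + 0.2·1 + 0.15·h(D) + 0.3·h(C)
Solving: h(D) = 0.4976, h(C) = 0.3923.
Starting from C, the probability is 0.3923.

0.3923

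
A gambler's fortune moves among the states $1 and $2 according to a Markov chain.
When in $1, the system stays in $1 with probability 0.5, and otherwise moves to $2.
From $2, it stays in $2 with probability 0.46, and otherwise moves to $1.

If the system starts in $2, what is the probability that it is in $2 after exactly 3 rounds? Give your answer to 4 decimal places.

0.4807

Propagate the distribution vector 3 rounds from $2.
After 0 rounds: (0.0000, 1.0000)
After 1 round: (0.5400, 0.4600)
After 2 rounds: (0.5184, 0.4816)
After 3 rounds: (0.5193, 0.4807)
P(in $2 after 3 rounds) = 0.4807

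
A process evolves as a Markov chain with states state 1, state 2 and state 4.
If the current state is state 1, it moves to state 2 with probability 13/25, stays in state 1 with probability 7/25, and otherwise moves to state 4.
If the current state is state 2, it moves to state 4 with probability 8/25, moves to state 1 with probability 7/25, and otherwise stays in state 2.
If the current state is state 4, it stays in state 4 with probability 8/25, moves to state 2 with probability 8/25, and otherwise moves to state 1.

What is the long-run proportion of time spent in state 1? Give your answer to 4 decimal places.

Let the stationary distribution be π with π = πP and π_1 + π_2 + π_3 = 1.
π_1 = 0.28·π_1 + 0.28·π_2 + 0.36·π_3
π_2 = 0.52·π_1 + 0.4·π_2 + 0.32·π_3
Solving with the normalization constraint gives π = (0.3027, 0.4136, 0.2837).
So the stationary probability of state 1 is 0.3027.

0.3027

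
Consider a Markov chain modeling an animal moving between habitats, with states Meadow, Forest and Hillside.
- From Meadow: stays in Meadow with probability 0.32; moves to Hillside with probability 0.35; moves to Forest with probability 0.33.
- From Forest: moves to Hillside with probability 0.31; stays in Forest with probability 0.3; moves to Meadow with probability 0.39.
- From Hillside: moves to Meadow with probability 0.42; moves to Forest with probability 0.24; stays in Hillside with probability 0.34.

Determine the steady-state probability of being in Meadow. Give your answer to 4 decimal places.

0.3739

Let the stationary distribution be π with π = πP and π_1 + π_2 + π_3 = 1.
π_1 = 0.32·π_1 + 0.39·π_2 + 0.42·π_3
π_2 = 0.33·π_1 + 0.3·π_2 + 0.24·π_3
Solving with the normalization constraint gives π = (0.3739, 0.2911, 0.3350).
So the stationary probability of Meadow is 0.3739.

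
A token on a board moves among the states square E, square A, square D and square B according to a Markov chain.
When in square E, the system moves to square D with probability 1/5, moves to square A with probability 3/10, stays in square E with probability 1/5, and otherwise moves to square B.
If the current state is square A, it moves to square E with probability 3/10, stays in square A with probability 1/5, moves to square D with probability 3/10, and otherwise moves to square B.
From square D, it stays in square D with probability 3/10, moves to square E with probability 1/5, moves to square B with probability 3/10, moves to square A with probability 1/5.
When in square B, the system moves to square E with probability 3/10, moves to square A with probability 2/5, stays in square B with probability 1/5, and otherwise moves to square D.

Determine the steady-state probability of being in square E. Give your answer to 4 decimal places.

0.2523

Let the stationary distribution be π with π = πP and π_1 + π_2 + π_3 + π_4 = 1.
π_1 = 0.2·π_1 + 0.3·π_2 + 0.2·π_3 + 0.3·π_4
π_2 = 0.3·π_1 + 0.2·π_2 + 0.2·π_3 + 0.4·π_4
π_3 = 0.2·π_1 + 0.3·π_2 + 0.3·π_3 + 0.1·π_4
Solving with the normalization constraint gives π = (0.2523, 0.2748, 0.2252, 0.2477).
So the stationary probability of square E is 0.2523.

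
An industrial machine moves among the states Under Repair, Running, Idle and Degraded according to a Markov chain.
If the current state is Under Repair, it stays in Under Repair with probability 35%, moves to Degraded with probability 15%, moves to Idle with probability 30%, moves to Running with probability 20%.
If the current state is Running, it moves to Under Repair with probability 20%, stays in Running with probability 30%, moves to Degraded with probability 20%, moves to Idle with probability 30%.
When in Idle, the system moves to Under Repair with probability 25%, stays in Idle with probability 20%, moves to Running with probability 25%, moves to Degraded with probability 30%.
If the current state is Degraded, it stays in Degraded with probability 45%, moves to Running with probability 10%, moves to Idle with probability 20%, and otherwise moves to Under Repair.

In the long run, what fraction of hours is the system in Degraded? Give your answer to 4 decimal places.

Let the stationary distribution be π with π = πP and π_1 + π_2 + π_3 + π_4 = 1.
π_1 = 0.35·π_1 + 0.2·π_2 + 0.25·π_3 + 0.25·π_4
π_2 = 0.2·π_1 + 0.3·π_2 + 0.25·π_3 + 0.1·π_4
π_3 = 0.3·π_1 + 0.3·π_2 + 0.2·π_3 + 0.2·π_4
Solving with the normalization constraint gives π = (0.2664, 0.2046, 0.2471, 0.2819).
So the stationary probability of Degraded is 0.2819.

0.2819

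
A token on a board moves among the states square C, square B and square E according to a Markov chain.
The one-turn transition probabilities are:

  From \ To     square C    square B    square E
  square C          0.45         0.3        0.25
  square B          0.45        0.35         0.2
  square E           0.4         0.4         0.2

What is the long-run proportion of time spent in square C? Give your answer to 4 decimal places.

0.4389

Let the stationary distribution be π with π = πP and π_1 + π_2 + π_3 = 1.
π_1 = 0.45·π_1 + 0.45·π_2 + 0.4·π_3
π_2 = 0.3·π_1 + 0.35·π_2 + 0.4·π_3
Solving with the normalization constraint gives π = (0.4389, 0.3392, 0.2219).
So the stationary probability of square C is 0.4389.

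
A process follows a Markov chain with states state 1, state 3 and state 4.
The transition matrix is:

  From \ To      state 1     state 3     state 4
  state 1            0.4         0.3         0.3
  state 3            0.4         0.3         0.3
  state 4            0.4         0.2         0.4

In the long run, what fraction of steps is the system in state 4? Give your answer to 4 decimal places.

Let the stationary distribution be π with π = πP and π_1 + π_2 + π_3 = 1.
π_1 = 0.4·π_1 + 0.4·π_2 + 0.4·π_3
π_2 = 0.3·π_1 + 0.3·π_2 + 0.2·π_3
Solving with the normalization constraint gives π = (0.4000, 0.2667, 0.3333).
So the stationary probability of state 4 is 0.3333.

0.3333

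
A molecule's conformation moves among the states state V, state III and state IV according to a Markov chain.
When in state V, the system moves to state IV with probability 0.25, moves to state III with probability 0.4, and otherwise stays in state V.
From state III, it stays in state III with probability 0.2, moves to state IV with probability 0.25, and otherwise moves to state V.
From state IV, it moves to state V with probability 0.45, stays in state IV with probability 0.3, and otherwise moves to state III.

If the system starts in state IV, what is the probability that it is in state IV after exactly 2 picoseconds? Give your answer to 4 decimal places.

0.2650

Sum over the intermediate state after 1 picosecond:
P = P(state IV→state V)·P(state V→state IV) + P(state IV→state III)·P(state III→state IV) + P(state IV→state IV)·P(state IV→state IV)
  = 0.45×0.25 + 0.25×0.25 + 0.3×0.3
  = 0.1125 + 0.0625 + 0.0900 = 0.2650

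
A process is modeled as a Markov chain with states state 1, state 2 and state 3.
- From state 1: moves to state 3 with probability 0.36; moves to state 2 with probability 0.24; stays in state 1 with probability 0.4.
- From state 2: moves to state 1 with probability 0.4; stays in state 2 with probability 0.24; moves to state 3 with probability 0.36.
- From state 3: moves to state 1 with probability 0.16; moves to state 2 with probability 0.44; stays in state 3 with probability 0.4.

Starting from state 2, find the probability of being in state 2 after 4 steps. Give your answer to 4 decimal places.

Propagate the distribution vector 4 steps from state 2.
After 0 steps: (0.0000, 1.0000, 0.0000)
After 1 step: (0.4000, 0.2400, 0.3600)
After 2 steps: (0.3136, 0.3120, 0.3744)
After 3 steps: (0.3101, 0.3149, 0.3750)
After 4 steps: (0.3100, 0.3150, 0.3750)
P(in state 2 after 4 steps) = 0.3150

0.3150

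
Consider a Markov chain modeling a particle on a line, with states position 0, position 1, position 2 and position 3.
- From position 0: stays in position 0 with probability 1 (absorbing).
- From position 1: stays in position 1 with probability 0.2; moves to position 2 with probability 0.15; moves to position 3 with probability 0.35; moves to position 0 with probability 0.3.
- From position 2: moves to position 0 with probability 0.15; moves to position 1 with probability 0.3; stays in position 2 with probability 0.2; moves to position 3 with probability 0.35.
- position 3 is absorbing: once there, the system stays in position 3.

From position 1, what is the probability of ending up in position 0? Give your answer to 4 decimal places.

0.4412

Let h(s) be the probability of absorption at position 0 starting from transient state s. Then h(position 0) = 1 and h(position 3) = 0. By first-step analysis:
h(position 1) = 0.3·1 + 0.2·h(position 1) + 0.15·h(position 2) + 0.35·0
h(position 2) = 0.15·1 + 0.3·h(position 1) + 0.2·h(position 2) + 0.35·0
Solving: h(position 1) = 0.4412, h(position 2) = 0.3529.
Starting from position 1, the probability is 0.4412.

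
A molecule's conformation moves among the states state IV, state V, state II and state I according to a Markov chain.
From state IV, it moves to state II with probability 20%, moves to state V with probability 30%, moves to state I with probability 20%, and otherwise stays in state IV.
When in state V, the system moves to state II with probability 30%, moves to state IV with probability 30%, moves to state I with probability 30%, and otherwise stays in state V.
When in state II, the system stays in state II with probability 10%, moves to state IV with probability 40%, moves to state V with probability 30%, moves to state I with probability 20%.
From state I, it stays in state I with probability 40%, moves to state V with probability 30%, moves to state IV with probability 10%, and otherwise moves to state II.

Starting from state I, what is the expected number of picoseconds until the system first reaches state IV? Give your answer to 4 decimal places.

Let t(s) be the expected number of picoseconds to first reach state IV from state s, with t(state IV) = 0. Conditioning on the first picosecond:
t(state V) = 1 + 0.1·t(state V) + 0.3·t(state II) + 0.3·t(state I)
t(state II) = 1 + 0.3·t(state V) + 0.1·t(state II) + 0.2·t(state I)
t(state I) = 1 + 0.3·t(state V) + 0.2·t(state II) + 0.4·t(state I)
Solving: t(state V) = 3.8351, t(state II) = 3.4409, t(state I) = 4.7312.
Expected picoseconds from state I to state IV: 4.7312.

4.7312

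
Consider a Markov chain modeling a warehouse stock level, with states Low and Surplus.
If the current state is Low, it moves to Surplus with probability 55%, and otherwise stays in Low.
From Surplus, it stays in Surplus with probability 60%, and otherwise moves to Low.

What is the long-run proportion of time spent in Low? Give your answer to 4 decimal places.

Let the stationary distribution be π with π = πP and π_1 + π_2 = 1.
π_1 = 0.45·π_1 + 0.4·π_2
Solving with the normalization constraint gives π = (0.4211, 0.5789).
So the stationary probability of Low is 0.4211.

0.4211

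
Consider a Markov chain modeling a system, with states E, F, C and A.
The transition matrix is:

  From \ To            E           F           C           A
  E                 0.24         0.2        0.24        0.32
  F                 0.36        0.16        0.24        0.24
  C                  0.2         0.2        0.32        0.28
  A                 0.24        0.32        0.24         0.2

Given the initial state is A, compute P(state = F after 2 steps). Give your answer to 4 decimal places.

0.2112

Propagate the distribution vector 2 steps from A.
After 0 steps: (0.0000, 0.0000, 0.0000, 1.0000)
After 1 step: (0.2400, 0.3200, 0.2400, 0.2000)
After 2 steps: (0.2688, 0.2112, 0.2592, 0.2608)
P(in F after 2 steps) = 0.2112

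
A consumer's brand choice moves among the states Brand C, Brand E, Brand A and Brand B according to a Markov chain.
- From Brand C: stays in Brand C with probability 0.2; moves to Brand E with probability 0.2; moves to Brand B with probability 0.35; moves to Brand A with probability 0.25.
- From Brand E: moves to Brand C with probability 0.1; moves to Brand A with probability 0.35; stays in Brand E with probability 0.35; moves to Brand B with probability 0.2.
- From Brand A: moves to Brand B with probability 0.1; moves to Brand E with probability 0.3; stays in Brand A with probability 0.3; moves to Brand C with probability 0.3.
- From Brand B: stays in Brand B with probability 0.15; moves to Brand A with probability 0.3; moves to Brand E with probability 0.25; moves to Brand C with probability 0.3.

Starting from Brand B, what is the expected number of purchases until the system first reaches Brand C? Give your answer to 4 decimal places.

Let t(s) be the expected number of purchases to first reach Brand C from state s, with t(Brand C) = 0. Conditioning on the first purchase:
t(Brand E) = 1 + 0.35·t(Brand E) + 0.35·t(Brand A) + 0.2·t(Brand B)
t(Brand A) = 1 + 0.3·t(Brand E) + 0.3·t(Brand A) + 0.1·t(Brand B)
t(Brand B) = 1 + 0.25·t(Brand E) + 0.3·t(Brand A) + 0.15·t(Brand B)
Solving: t(Brand E) = 5.0751, t(Brand A) = 4.1965, t(Brand B) = 4.1503.
Expected purchases from Brand B to Brand C: 4.1503.

4.1503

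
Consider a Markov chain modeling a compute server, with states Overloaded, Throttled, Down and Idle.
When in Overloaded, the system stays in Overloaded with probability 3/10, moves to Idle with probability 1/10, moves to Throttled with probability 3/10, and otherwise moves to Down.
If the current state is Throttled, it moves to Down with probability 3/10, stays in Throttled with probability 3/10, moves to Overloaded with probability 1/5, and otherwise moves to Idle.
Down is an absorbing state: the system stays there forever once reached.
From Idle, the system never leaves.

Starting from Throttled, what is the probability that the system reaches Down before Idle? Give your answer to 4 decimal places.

0.6279

Let h(s) be the probability of absorption at Down starting from transient state s. Then h(Down) = 1 and h(Idle) = 0. By first-step analysis:
h(Overloaded) = 0.3·h(Overloaded) + 0.3·h(Throttled) + 0.3·1 + 0.1·0
h(Throttled) = 0.2·h(Overloaded) + 0.3·h(Throttled) + 0.3·1 + 0.2·0
Solving: h(Overloaded) = 0.6977, h(Throttled) = 0.6279.
Starting from Throttled, the probability is 0.6279.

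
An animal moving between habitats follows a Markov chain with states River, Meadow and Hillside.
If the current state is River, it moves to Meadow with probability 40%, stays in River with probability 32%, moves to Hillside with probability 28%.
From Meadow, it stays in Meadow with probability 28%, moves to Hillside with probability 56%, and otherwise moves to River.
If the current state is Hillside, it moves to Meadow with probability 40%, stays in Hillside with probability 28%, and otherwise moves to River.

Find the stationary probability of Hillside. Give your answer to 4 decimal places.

Let the stationary distribution be π with π = πP and π_1 + π_2 + π_3 = 1.
π_1 = 0.32·π_1 + 0.16·π_2 + 0.32·π_3
π_2 = 0.4·π_1 + 0.28·π_2 + 0.4·π_3
Solving with the normalization constraint gives π = (0.2629, 0.3571, 0.3800).
So the stationary probability of Hillside is 0.3800.

0.3800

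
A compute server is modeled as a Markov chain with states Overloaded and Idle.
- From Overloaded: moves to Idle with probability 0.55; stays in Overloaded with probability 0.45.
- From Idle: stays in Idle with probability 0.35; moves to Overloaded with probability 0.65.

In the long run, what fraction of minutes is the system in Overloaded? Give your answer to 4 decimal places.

Let the stationary distribution be π with π = πP and π_1 + π_2 = 1.
π_1 = 0.45·π_1 + 0.65·π_2
Solving with the normalization constraint gives π = (0.5417, 0.4583).
So the stationary probability of Overloaded is 0.5417.

0.5417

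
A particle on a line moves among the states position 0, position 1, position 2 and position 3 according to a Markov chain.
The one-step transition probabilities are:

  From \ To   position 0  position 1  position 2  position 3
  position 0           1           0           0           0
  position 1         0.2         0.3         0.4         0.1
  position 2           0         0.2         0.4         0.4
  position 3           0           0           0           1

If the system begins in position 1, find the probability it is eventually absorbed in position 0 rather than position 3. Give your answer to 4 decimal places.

Let h(s) be the probability of absorption at position 0 starting from transient state s. Then h(position 0) = 1 and h(position 3) = 0. By first-step analysis:
h(position 1) = 0.2·1 + 0.3·h(position 1) + 0.4·h(position 2) + 0.1·0
h(position 2) = 0.2·h(position 1) + 0.4·h(position 2) + 0.4·0
Solving: h(position 1) = 0.3529, h(position 2) = 0.1176.
Starting from position 1, the probability is 0.3529.

0.3529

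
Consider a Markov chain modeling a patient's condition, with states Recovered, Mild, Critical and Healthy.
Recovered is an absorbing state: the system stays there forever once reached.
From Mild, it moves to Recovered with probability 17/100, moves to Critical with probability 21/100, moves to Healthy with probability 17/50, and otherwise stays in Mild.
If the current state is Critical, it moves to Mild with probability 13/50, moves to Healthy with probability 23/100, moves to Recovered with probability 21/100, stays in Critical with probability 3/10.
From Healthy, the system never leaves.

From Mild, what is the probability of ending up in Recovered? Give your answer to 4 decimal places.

Let h(s) be the probability of absorption at Recovered starting from transient state s. Then h(Recovered) = 1 and h(Healthy) = 0. By first-step analysis:
h(Mild) = 0.17·1 + 0.28·h(Mild) + 0.21·h(Critical) + 0.34·0
h(Critical) = 0.21·1 + 0.26·h(Mild) + 0.3·h(Critical) + 0.23·0
Solving: h(Mild) = 0.3629, h(Critical) = 0.4348.
Starting from Mild, the probability is 0.3629.

0.3629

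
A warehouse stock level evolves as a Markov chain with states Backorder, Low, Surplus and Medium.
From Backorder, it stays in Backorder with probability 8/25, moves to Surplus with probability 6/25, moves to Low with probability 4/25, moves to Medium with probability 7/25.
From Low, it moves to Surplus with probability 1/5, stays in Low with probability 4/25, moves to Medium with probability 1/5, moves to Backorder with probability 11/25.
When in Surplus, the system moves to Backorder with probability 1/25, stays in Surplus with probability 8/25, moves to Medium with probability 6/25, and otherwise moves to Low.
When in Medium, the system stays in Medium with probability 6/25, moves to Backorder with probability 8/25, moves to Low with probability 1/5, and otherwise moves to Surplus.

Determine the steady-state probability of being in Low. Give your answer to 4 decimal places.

0.2299

Let the stationary distribution be π with π = πP and π_1 + π_2 + π_3 + π_4 = 1.
π_1 = 0.32·π_1 + 0.44·π_2 + 0.04·π_3 + 0.32·π_4
π_2 = 0.16·π_1 + 0.16·π_2 + 0.4·π_3 + 0.2·π_4
π_3 = 0.24·π_1 + 0.2·π_2 + 0.32·π_3 + 0.24·π_4
Solving with the normalization constraint gives π = (0.2773, 0.2299, 0.2509, 0.2419).
So the stationary probability of Low is 0.2299.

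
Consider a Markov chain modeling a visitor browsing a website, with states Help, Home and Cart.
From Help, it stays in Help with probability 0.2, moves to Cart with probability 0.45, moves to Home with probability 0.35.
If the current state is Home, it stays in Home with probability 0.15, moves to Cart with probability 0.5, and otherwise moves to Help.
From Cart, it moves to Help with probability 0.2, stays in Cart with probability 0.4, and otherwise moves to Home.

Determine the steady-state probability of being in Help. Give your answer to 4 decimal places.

Let the stationary distribution be π with π = πP and π_1 + π_2 + π_3 = 1.
π_1 = 0.2·π_1 + 0.35·π_2 + 0.2·π_3
π_2 = 0.35·π_1 + 0.15·π_2 + 0.4·π_3
Solving with the normalization constraint gives π = (0.2465, 0.3101, 0.4433).
So the stationary probability of Help is 0.2465.

0.2465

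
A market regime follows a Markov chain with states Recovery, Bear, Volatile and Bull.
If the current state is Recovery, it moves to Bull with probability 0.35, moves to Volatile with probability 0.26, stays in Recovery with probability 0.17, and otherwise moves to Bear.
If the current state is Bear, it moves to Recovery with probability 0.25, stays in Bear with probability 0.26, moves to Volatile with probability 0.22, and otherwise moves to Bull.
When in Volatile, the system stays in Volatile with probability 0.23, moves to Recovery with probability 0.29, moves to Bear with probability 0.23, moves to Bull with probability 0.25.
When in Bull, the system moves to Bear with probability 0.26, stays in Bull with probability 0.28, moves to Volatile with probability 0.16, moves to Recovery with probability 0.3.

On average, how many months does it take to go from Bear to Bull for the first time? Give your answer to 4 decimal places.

3.5141

Let t(s) be the expected number of months to first reach Bull from state s, with t(Bull) = 0. Conditioning on the first month:
t(Recovery) = 1 + 0.17·t(Recovery) + 0.22·t(Bear) + 0.26·t(Volatile)
t(Bear) = 1 + 0.25·t(Recovery) + 0.26·t(Bear) + 0.22·t(Volatile)
t(Volatile) = 1 + 0.29·t(Recovery) + 0.23·t(Bear) + 0.23·t(Volatile)
Solving: t(Recovery) = 3.2560, t(Bear) = 3.5141, t(Volatile) = 3.5747.
Expected months from Bear to Bull: 3.5141.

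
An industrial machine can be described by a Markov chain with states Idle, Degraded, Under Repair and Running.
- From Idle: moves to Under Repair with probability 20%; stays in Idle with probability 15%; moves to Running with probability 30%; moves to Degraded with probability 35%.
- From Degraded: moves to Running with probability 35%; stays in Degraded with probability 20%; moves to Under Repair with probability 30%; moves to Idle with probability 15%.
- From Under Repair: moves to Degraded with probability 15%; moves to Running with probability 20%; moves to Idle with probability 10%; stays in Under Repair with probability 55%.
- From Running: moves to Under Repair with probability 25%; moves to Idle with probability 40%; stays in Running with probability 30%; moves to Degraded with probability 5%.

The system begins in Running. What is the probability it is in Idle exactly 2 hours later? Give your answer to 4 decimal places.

0.2125

Propagate the distribution vector 2 hours from Running.
After 0 hours: (0.0000, 0.0000, 0.0000, 1.0000)
After 1 hour: (0.4000, 0.0500, 0.2500, 0.3000)
After 2 hours: (0.2125, 0.2025, 0.3075, 0.2775)
P(in Idle after 2 hours) = 0.2125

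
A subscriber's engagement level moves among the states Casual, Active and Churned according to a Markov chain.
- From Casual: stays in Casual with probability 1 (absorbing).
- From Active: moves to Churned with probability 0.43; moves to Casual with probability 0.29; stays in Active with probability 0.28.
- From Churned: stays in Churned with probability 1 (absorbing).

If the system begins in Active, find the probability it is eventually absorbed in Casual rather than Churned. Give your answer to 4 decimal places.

0.4028

Let h(s) be the probability of absorption at Casual starting from transient state s. Then h(Casual) = 1 and h(Churned) = 0. By first-step analysis:
h(Active) = 0.29·1 + 0.28·h(Active) + 0.43·0
Solving: h(Active) = 0.4028.
Starting from Active, the probability is 0.4028.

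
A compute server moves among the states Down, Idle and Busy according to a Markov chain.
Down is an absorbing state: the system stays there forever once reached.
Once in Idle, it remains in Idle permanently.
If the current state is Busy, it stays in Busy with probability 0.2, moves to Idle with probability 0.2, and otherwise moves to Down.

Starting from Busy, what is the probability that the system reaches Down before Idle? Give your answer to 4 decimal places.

0.7500

Let h(s) be the probability of absorption at Down starting from transient state s. Then h(Down) = 1 and h(Idle) = 0. By first-step analysis:
h(Busy) = 0.6·1 + 0.2·0 + 0.2·h(Busy)
Solving: h(Busy) = 0.7500.
Starting from Busy, the probability is 0.7500.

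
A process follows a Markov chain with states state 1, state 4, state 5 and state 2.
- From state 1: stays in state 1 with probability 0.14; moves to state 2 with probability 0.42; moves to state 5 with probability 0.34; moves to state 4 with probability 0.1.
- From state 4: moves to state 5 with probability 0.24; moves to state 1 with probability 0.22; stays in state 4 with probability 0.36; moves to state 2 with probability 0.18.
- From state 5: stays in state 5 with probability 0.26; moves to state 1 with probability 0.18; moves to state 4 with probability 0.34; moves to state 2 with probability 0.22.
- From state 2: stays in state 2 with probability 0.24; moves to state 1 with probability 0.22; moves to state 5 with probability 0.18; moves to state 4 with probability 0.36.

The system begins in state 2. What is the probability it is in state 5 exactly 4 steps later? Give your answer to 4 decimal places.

0.2493

Propagate the distribution vector 4 steps from state 2.
After 0 steps: (0.0000, 0.0000, 0.0000, 1.0000)
After 1 step: (0.2200, 0.3600, 0.1800, 0.2400)
After 2 steps: (0.1952, 0.2992, 0.2512, 0.2544)
After 3 steps: (0.1943, 0.3042, 0.2493, 0.2522)
After 4 steps: (0.1945, 0.3045, 0.2493, 0.2517)
P(in state 5 after 4 steps) = 0.2493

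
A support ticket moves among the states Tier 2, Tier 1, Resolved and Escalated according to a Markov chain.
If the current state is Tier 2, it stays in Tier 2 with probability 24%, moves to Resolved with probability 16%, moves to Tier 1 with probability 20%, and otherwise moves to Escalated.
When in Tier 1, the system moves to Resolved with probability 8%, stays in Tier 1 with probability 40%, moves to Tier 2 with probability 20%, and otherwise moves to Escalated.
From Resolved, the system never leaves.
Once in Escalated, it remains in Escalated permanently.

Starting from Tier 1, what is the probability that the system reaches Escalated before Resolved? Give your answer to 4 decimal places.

Let h(s) be the probability of absorption at Escalated starting from transient state s. Then h(Escalated) = 1 and h(Resolved) = 0. By first-step analysis:
h(Tier 2) = 0.24·h(Tier 2) + 0.2·h(Tier 1) + 0.16·0 + 0.4·1
h(Tier 1) = 0.2·h(Tier 2) + 0.4·h(Tier 1) + 0.08·0 + 0.32·1
Solving: h(Tier 2) = 0.7308, h(Tier 1) = 0.7769.
Starting from Tier 1, the probability is 0.7769.

0.7769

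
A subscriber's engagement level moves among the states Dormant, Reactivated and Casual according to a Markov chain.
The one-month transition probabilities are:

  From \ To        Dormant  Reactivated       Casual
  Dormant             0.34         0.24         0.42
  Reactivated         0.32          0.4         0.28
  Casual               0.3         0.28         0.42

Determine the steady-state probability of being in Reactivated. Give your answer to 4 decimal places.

Let the stationary distribution be π with π = πP and π_1 + π_2 + π_3 = 1.
π_1 = 0.34·π_1 + 0.32·π_2 + 0.3·π_3
π_2 = 0.24·π_1 + 0.4·π_2 + 0.28·π_3
Solving with the normalization constraint gives π = (0.3188, 0.3037, 0.3775).
So the stationary probability of Reactivated is 0.3037.

0.3037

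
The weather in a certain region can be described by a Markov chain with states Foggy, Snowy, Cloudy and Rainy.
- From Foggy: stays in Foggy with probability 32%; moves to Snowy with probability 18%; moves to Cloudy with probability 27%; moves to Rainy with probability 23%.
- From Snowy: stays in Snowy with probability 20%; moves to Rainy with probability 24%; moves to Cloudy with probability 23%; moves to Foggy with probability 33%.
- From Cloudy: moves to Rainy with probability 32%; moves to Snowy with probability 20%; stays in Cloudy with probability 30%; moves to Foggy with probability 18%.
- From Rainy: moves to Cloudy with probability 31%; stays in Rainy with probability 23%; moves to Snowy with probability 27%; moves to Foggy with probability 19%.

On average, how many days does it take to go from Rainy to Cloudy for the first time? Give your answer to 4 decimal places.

3.5548

Let t(s) be the expected number of days to first reach Cloudy from state s, with t(Cloudy) = 0. Conditioning on the first day:
t(Foggy) = 1 + 0.32·t(Foggy) + 0.18·t(Snowy) + 0.23·t(Rainy)
t(Snowy) = 1 + 0.33·t(Foggy) + 0.2·t(Snowy) + 0.24·t(Rainy)
t(Rainy) = 1 + 0.19·t(Foggy) + 0.27·t(Snowy) + 0.23·t(Rainy)
Solving: t(Foggy) = 3.6889, t(Snowy) = 3.8381, t(Rainy) = 3.5548.
Expected days from Rainy to Cloudy: 3.5548.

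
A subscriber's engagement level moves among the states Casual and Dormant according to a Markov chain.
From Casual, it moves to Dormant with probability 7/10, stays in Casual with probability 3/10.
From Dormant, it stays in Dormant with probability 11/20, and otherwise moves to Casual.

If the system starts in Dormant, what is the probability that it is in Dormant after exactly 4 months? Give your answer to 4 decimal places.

0.6089

Propagate the distribution vector 4 months from Dormant.
After 0 months: (0.0000, 1.0000)
After 1 month: (0.4500, 0.5500)
After 2 months: (0.3825, 0.6175)
After 3 months: (0.3926, 0.6074)
After 4 months: (0.3911, 0.6089)
P(in Dormant after 4 months) = 0.6089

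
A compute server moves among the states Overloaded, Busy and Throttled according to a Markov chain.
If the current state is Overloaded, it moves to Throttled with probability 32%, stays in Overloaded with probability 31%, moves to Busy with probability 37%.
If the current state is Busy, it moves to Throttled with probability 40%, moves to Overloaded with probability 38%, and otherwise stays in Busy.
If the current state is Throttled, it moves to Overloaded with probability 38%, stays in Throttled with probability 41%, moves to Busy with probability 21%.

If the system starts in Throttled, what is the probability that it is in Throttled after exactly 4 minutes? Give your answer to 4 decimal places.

0.3753

Propagate the distribution vector 4 minutes from Throttled.
After 0 minutes: (0.0000, 0.0000, 1.0000)
After 1 minute: (0.3800, 0.2100, 0.4100)
After 2 minutes: (0.3534, 0.2729, 0.3737)
After 3 minutes: (0.3553, 0.2693, 0.3755)
After 4 minutes: (0.3551, 0.2695, 0.3753)
P(in Throttled after 4 minutes) = 0.3753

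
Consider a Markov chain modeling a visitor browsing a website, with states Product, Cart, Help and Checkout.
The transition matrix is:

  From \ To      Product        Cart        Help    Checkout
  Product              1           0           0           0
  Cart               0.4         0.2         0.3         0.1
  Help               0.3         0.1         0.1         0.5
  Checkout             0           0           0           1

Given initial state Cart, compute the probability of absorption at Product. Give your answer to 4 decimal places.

0.6522

Let h(s) be the probability of absorption at Product starting from transient state s. Then h(Product) = 1 and h(Checkout) = 0. By first-step analysis:
h(Cart) = 0.4·1 + 0.2·h(Cart) + 0.3·h(Help) + 0.1·0
h(Help) = 0.3·1 + 0.1·h(Cart) + 0.1·h(Help) + 0.5·0
Solving: h(Cart) = 0.6522, h(Help) = 0.4058.
Starting from Cart, the probability is 0.6522.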